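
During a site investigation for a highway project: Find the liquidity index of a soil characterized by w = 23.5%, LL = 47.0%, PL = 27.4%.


First compute the plasticity index:
PI = LL - PL = 47.0 - 27.4 = 19.6
Then compute the liquidity index:
LI = (w - PL) / PI
LI = (23.5 - 27.4) / 19.6
LI = -0.199


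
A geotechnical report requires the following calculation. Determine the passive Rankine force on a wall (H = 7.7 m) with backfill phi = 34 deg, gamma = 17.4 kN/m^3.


Compute passive earth pressure coefficient:
Kp = tan^2(45 + phi/2) = tan^2(62.0) = 3.537132
Compute passive force:
Pp = 0.5 * Kp * gamma * H^2
Pp = 0.5 * 3.537132 * 17.4 * 7.7^2
Pp = 1824.53 kN/m


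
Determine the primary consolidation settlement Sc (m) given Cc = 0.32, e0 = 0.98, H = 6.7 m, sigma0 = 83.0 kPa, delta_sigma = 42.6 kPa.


Using Sc = Cc * H / (1 + e0) * log10((sigma0 + delta_sigma) / sigma0)
Stress ratio = (83.0 + 42.6) / 83.0 = 1.51325
log10(1.51325) = 0.179912
Cc * H / (1 + e0) = 0.32 * 6.7 / (1 + 0.98) = 1.08283
Sc = 1.08283 * 0.179912
Sc = 0.1948 m


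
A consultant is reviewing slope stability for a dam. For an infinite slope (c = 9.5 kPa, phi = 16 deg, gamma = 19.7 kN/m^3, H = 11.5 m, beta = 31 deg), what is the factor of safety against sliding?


Using Fs = c / (gamma*H*sin(beta)*cos(beta)) + tan(phi)/tan(beta)
Cohesion contribution = 9.5 / (19.7*11.5*sin(31)*cos(31))
Cohesion contribution = 0.0949849
Friction contribution = tan(16)/tan(31) = 0.477224
Fs = 0.0949849 + 0.477224
Fs = 0.572


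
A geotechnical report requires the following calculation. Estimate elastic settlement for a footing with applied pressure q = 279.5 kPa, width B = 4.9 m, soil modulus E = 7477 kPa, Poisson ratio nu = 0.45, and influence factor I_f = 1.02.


Using Se = q * B * (1 - nu^2) * I_f / E
1 - nu^2 = 1 - 0.45^2 = 0.7975
Se = 279.5 * 4.9 * 0.7975 * 1.02 / 7477
Se = 0.148998 m
Convert to mm: Se = 0.148998 * 1000 = 148.998 mm


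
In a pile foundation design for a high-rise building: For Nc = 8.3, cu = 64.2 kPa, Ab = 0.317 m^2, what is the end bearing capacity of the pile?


Using Qb = Nc * cu * Ab
Qb = 8.3 * 64.2 * 0.317
Qb = 168.92 kN


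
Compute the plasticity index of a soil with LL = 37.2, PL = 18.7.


Using PI = LL - PL
PI = 37.2 - 18.7
PI = 18.5


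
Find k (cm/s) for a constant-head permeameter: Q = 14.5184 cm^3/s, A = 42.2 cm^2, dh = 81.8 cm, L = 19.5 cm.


Compute hydraulic gradient:
i = dh / L = 81.8 / 19.5 = 4.19487
Then apply Darcy's law:
k = Q / (A * i)
k = 14.5184 / (42.2 * 4.19487)
k = 14.5184 / 177.024
k = 0.082014 cm/s


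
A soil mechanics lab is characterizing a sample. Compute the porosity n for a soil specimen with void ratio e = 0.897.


Result: 0.4729

Derivation:
Using the relation n = e / (1 + e)
n = 0.897 / (1 + 0.897)
n = 0.897 / 1.897
n = 0.4729


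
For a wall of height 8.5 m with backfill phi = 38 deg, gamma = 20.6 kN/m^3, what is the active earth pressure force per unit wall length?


Compute active earth pressure coefficient:
Ka = tan^2(45 - phi/2) = tan^2(26.0) = 0.237883
Compute active force:
Pa = 0.5 * Ka * gamma * H^2
Pa = 0.5 * 0.237883 * 20.6 * 8.5^2
Pa = 177.03 kN/m


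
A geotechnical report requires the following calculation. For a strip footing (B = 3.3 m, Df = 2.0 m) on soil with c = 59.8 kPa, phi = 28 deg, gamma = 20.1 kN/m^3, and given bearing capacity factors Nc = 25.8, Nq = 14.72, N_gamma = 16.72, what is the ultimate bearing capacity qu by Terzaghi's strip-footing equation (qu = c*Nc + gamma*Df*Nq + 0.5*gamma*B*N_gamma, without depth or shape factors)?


Compute qu = c*Nc + gamma*Df*Nq + 0.5*gamma*B*N_gamma
Term 1: 59.8 * 25.8 = 1542.84
Term 2: 20.1 * 2.0 * 14.72 = 591.744
Term 3: 0.5 * 20.1 * 3.3 * 16.72 = 554.5188
qu = 1542.84 + 591.744 + 554.5188
qu = 2689.1 kPa


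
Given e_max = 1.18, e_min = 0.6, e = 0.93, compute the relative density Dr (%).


Result: 43.1 %

Derivation:
Using Dr = (e_max - e) / (e_max - e_min) * 100
e_max - e = 1.18 - 0.93 = 0.25
e_max - e_min = 1.18 - 0.6 = 0.58
Dr = 0.25 / 0.58 * 100
Dr = 43.1 %


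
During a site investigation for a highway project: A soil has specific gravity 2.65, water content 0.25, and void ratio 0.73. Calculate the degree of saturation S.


Result: 0.9075

Derivation:
Using S = Gs * w / e
S = 2.65 * 0.25 / 0.73
S = 0.9075


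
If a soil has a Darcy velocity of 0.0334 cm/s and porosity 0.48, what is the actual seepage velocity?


Using v_s = v_d / n
v_s = 0.0334 / 0.48
v_s = 0.06958 cm/s


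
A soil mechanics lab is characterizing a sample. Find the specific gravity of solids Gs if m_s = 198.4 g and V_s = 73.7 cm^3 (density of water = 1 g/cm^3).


Using Gs = m_s / (V_s * rho_w)
Since rho_w = 1 g/cm^3:
Gs = 198.4 / 73.7
Gs = 2.692


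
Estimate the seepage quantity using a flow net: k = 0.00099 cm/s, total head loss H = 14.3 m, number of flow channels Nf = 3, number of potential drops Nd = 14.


Result: 3.034e-05 m^3/s per m

Derivation:
Convert k to m/s for unit consistency with H:
k = 0.00099 cm/s = 0.00099 / 100 m/s = 9.9e-06 m/s
Using q = k * H * Nf / Nd
Nf / Nd = 3 / 14 = 0.2143
q = 9.9e-06 * 14.3 * 0.2143
q = 3.034e-05 m^3/s per m


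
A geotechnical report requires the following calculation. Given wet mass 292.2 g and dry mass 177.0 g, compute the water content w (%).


Result: 65.08 %

Derivation:
Using w = (m_wet - m_dry) / m_dry * 100
m_wet - m_dry = 292.2 - 177.0 = 115.2 g
w = 115.2 / 177.0 * 100
w = 65.08 %


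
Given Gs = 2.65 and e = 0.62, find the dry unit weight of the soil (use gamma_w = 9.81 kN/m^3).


Using gamma_d = Gs * gamma_w / (1 + e)
gamma_d = 2.65 * 9.81 / (1 + 0.62)
gamma_d = 2.65 * 9.81 / 1.62
gamma_d = 16.047 kN/m^3


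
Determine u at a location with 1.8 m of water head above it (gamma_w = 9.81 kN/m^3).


Using u = gamma_w * h_w
u = 9.81 * 1.8
u = 17.66 kPa


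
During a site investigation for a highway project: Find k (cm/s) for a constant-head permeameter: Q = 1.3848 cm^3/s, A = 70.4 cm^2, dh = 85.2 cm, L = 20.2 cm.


Compute hydraulic gradient:
i = dh / L = 85.2 / 20.2 = 4.21782
Then apply Darcy's law:
k = Q / (A * i)
k = 1.3848 / (70.4 * 4.21782)
k = 1.3848 / 296.935
k = 0.004664 cm/s


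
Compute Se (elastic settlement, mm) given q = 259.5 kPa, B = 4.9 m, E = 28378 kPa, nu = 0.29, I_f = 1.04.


Using Se = q * B * (1 - nu^2) * I_f / E
1 - nu^2 = 1 - 0.29^2 = 0.9159
Se = 259.5 * 4.9 * 0.9159 * 1.04 / 28378
Se = 0.042681 m
Convert to mm: Se = 0.042681 * 1000 = 42.681 mm


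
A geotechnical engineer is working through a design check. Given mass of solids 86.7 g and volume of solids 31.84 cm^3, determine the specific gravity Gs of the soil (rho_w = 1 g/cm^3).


Using Gs = m_s / (V_s * rho_w)
Since rho_w = 1 g/cm^3:
Gs = 86.7 / 31.84
Gs = 2.723


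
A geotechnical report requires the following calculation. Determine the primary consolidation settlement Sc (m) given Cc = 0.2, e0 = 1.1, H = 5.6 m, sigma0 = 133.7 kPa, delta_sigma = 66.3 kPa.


Using Sc = Cc * H / (1 + e0) * log10((sigma0 + delta_sigma) / sigma0)
Stress ratio = (133.7 + 66.3) / 133.7 = 1.49589
log10(1.49589) = 0.174899
Cc * H / (1 + e0) = 0.2 * 5.6 / (1 + 1.1) = 0.533333
Sc = 0.533333 * 0.174899
Sc = 0.0933 m


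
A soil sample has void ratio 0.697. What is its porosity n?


Using the relation n = e / (1 + e)
n = 0.697 / (1 + 0.697)
n = 0.697 / 1.697
n = 0.4107


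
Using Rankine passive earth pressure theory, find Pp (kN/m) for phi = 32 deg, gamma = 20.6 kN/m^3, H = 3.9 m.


Compute passive earth pressure coefficient:
Kp = tan^2(45 + phi/2) = tan^2(61.0) = 3.254588
Compute passive force:
Pp = 0.5 * Kp * gamma * H^2
Pp = 0.5 * 3.254588 * 20.6 * 3.9^2
Pp = 509.87 kN/m


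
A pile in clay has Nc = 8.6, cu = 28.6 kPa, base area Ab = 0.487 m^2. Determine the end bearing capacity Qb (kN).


Result: 119.78 kN

Derivation:
Using Qb = Nc * cu * Ab
Qb = 8.6 * 28.6 * 0.487
Qb = 119.78 kN


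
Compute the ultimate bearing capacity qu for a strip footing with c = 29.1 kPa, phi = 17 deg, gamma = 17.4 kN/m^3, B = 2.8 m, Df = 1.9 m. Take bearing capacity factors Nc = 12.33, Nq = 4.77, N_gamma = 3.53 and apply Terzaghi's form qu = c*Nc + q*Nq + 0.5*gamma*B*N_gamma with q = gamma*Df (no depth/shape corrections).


Compute qu = c*Nc + gamma*Df*Nq + 0.5*gamma*B*N_gamma
Term 1: 29.1 * 12.33 = 358.803
Term 2: 17.4 * 1.9 * 4.77 = 157.6962
Term 3: 0.5 * 17.4 * 2.8 * 3.53 = 85.9908
qu = 358.803 + 157.6962 + 85.9908
qu = 602.49 kPa


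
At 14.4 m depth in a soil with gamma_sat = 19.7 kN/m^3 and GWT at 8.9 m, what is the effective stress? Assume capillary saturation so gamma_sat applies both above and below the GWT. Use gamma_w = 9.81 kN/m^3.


Total stress = gamma_sat * depth
sigma = 19.7 * 14.4 = 283.68 kPa
Pore water pressure u = gamma_w * (depth - d_wt)
u = 9.81 * (14.4 - 8.9) = 53.955 kPa
Effective stress = sigma - u
sigma' = 283.68 - 53.955 = 229.73 kPa


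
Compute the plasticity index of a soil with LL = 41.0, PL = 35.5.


Using PI = LL - PL
PI = 41.0 - 35.5
PI = 5.5


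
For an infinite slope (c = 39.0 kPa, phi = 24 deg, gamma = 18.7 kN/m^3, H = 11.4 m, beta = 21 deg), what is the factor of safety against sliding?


Using Fs = c / (gamma*H*sin(beta)*cos(beta)) + tan(phi)/tan(beta)
Cohesion contribution = 39.0 / (18.7*11.4*sin(21)*cos(21))
Cohesion contribution = 0.546811
Friction contribution = tan(24)/tan(21) = 1.15986
Fs = 0.546811 + 1.15986
Fs = 1.707


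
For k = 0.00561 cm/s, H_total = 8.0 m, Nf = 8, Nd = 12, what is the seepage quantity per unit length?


Result: 0.0002992 m^3/s per m

Derivation:
Convert k to m/s for unit consistency with H:
k = 0.00561 cm/s = 0.00561 / 100 m/s = 5.61e-05 m/s
Using q = k * H * Nf / Nd
Nf / Nd = 8 / 12 = 0.6667
q = 5.61e-05 * 8.0 * 0.6667
q = 0.0002992 m^3/s per m


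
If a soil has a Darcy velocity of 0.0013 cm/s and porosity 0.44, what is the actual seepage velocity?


Using v_s = v_d / n
v_s = 0.0013 / 0.44
v_s = 0.00295 cm/s


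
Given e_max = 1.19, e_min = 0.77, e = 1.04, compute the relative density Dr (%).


Result: 35.71 %

Derivation:
Using Dr = (e_max - e) / (e_max - e_min) * 100
e_max - e = 1.19 - 1.04 = 0.15
e_max - e_min = 1.19 - 0.77 = 0.42
Dr = 0.15 / 0.42 * 100
Dr = 35.71 %


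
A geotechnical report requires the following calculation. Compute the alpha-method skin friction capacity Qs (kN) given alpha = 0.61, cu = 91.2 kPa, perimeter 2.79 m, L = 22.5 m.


Using Qs = alpha * cu * perimeter * L
Qs = 0.61 * 91.2 * 2.79 * 22.5
Qs = 3492.3 kN


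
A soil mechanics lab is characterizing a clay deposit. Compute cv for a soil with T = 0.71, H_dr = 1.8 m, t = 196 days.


Using cv = T * H_dr^2 / t
H_dr^2 = 1.8^2 = 3.24
cv = 0.71 * 3.24 / 196
cv = 0.01174 m^2/day


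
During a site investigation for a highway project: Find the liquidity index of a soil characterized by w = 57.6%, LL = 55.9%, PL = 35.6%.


First compute the plasticity index:
PI = LL - PL = 55.9 - 35.6 = 20.3
Then compute the liquidity index:
LI = (w - PL) / PI
LI = (57.6 - 35.6) / 20.3
LI = 1.084


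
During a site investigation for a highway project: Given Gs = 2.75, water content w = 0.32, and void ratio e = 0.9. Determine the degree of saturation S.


Using S = Gs * w / e
S = 2.75 * 0.32 / 0.9
S = 0.9778


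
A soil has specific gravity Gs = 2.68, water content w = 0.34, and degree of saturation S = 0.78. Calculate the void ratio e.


Result: 1.1682

Derivation:
Using the relation e = Gs * w / S
e = 2.68 * 0.34 / 0.78
e = 1.1682


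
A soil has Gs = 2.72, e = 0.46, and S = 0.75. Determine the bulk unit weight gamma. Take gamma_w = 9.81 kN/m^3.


Using gamma = gamma_w * (Gs + S*e) / (1 + e)
Numerator: Gs + S*e = 2.72 + 0.75*0.46 = 3.065
Denominator: 1 + e = 1 + 0.46 = 1.46
gamma = 9.81 * 3.065 / 1.46
gamma = 20.594 kN/m^3


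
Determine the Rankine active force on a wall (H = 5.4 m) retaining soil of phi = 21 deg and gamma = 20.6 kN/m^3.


Compute active earth pressure coefficient:
Ka = tan^2(45 - phi/2) = tan^2(34.5) = 0.472355
Compute active force:
Pa = 0.5 * Ka * gamma * H^2
Pa = 0.5 * 0.472355 * 20.6 * 5.4^2
Pa = 141.87 kN/m


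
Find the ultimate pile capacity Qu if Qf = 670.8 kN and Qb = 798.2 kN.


Using Qu = Qf + Qb
Qu = 670.8 + 798.2
Qu = 1469.0 kN


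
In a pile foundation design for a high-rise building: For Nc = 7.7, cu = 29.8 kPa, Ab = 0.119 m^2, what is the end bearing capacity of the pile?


Using Qb = Nc * cu * Ab
Qb = 7.7 * 29.8 * 0.119
Qb = 27.31 kN


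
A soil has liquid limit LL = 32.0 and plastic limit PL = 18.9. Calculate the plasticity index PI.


Using PI = LL - PL
PI = 32.0 - 18.9
PI = 13.1


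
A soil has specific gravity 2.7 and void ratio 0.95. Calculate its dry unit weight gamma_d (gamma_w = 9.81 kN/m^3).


Using gamma_d = Gs * gamma_w / (1 + e)
gamma_d = 2.7 * 9.81 / (1 + 0.95)
gamma_d = 2.7 * 9.81 / 1.95
gamma_d = 13.583 kN/m^3


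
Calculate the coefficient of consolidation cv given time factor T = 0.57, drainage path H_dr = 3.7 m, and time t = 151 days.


Using cv = T * H_dr^2 / t
H_dr^2 = 3.7^2 = 13.69
cv = 0.57 * 13.69 / 151
cv = 0.05168 m^2/day


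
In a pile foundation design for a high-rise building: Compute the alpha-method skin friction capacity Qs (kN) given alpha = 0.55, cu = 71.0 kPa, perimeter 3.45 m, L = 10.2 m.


Result: 1374.17 kN

Derivation:
Using Qs = alpha * cu * perimeter * L
Qs = 0.55 * 71.0 * 3.45 * 10.2
Qs = 1374.17 kN


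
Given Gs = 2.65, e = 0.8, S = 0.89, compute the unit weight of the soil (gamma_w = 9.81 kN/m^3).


Using gamma = gamma_w * (Gs + S*e) / (1 + e)
Numerator: Gs + S*e = 2.65 + 0.89*0.8 = 3.362
Denominator: 1 + e = 1 + 0.8 = 1.8
gamma = 9.81 * 3.362 / 1.8
gamma = 18.323 kN/m^3


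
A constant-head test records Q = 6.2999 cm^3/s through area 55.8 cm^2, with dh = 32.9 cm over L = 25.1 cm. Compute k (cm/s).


Result: 0.086135 cm/s

Derivation:
Compute hydraulic gradient:
i = dh / L = 32.9 / 25.1 = 1.31076
Then apply Darcy's law:
k = Q / (A * i)
k = 6.2999 / (55.8 * 1.31076)
k = 6.2999 / 73.1402
k = 0.086135 cm/s


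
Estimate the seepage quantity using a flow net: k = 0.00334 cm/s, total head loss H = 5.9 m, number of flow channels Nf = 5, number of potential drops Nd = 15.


Convert k to m/s for unit consistency with H:
k = 0.00334 cm/s = 0.00334 / 100 m/s = 3.34e-05 m/s
Using q = k * H * Nf / Nd
Nf / Nd = 5 / 15 = 0.3333
q = 3.34e-05 * 5.9 * 0.3333
q = 6.569e-05 m^3/s per m


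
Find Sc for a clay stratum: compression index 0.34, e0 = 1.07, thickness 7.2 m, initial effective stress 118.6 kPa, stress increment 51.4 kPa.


Using Sc = Cc * H / (1 + e0) * log10((sigma0 + delta_sigma) / sigma0)
Stress ratio = (118.6 + 51.4) / 118.6 = 1.43339
log10(1.43339) = 0.156364
Cc * H / (1 + e0) = 0.34 * 7.2 / (1 + 1.07) = 1.18261
Sc = 1.18261 * 0.156364
Sc = 0.1849 m


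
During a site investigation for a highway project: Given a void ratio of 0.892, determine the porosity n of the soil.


Using the relation n = e / (1 + e)
n = 0.892 / (1 + 0.892)
n = 0.892 / 1.892
n = 0.4715


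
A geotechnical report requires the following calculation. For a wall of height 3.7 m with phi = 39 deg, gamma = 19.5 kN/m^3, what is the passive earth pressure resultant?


Compute passive earth pressure coefficient:
Kp = tan^2(45 + phi/2) = tan^2(64.5) = 4.395495
Compute passive force:
Pp = 0.5 * Kp * gamma * H^2
Pp = 0.5 * 4.395495 * 19.5 * 3.7^2
Pp = 586.7 kN/m


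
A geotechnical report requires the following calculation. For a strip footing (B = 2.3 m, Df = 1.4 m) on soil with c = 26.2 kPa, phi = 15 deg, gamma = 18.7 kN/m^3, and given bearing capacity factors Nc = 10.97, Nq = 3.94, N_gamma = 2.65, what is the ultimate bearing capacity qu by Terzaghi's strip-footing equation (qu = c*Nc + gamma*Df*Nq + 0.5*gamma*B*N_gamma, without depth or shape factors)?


Compute qu = c*Nc + gamma*Df*Nq + 0.5*gamma*B*N_gamma
Term 1: 26.2 * 10.97 = 287.414
Term 2: 18.7 * 1.4 * 3.94 = 103.1492
Term 3: 0.5 * 18.7 * 2.3 * 2.65 = 56.98825
qu = 287.414 + 103.1492 + 56.98825
qu = 447.55 kPa


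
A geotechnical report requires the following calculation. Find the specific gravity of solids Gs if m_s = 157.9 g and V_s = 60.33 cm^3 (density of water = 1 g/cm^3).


Using Gs = m_s / (V_s * rho_w)
Since rho_w = 1 g/cm^3:
Gs = 157.9 / 60.33
Gs = 2.617


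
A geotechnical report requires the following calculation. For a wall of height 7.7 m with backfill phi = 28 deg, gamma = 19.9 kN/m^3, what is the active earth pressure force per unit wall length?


Result: 212.99 kN/m

Derivation:
Compute active earth pressure coefficient:
Ka = tan^2(45 - phi/2) = tan^2(31.0) = 0.361033
Compute active force:
Pa = 0.5 * Ka * gamma * H^2
Pa = 0.5 * 0.361033 * 19.9 * 7.7^2
Pa = 212.99 kN/m


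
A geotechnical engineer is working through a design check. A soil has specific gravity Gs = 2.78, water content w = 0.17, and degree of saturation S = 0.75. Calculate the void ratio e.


Using the relation e = Gs * w / S
e = 2.78 * 0.17 / 0.75
e = 0.6301


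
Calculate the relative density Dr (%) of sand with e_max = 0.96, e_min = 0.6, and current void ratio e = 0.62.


Using Dr = (e_max - e) / (e_max - e_min) * 100
e_max - e = 0.96 - 0.62 = 0.34
e_max - e_min = 0.96 - 0.6 = 0.36
Dr = 0.34 / 0.36 * 100
Dr = 94.44 %


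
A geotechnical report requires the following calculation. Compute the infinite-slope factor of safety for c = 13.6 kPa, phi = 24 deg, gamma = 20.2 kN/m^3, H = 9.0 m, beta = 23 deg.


Result: 1.257

Derivation:
Using Fs = c / (gamma*H*sin(beta)*cos(beta)) + tan(phi)/tan(beta)
Cohesion contribution = 13.6 / (20.2*9.0*sin(23)*cos(23))
Cohesion contribution = 0.207989
Friction contribution = tan(24)/tan(23) = 1.04889
Fs = 0.207989 + 1.04889
Fs = 1.257


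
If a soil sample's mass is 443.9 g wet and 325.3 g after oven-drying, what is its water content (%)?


Using w = (m_wet - m_dry) / m_dry * 100
m_wet - m_dry = 443.9 - 325.3 = 118.6 g
w = 118.6 / 325.3 * 100
w = 36.46 %


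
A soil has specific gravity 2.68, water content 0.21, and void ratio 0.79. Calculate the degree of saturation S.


Using S = Gs * w / e
S = 2.68 * 0.21 / 0.79
S = 0.7124


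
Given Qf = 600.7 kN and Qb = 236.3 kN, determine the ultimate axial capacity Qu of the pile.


Using Qu = Qf + Qb
Qu = 600.7 + 236.3
Qu = 837.0 kN


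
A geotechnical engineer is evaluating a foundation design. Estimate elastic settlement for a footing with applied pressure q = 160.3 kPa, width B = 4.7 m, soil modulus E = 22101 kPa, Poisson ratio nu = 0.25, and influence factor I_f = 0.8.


Using Se = q * B * (1 - nu^2) * I_f / E
1 - nu^2 = 1 - 0.25^2 = 0.9375
Se = 160.3 * 4.7 * 0.9375 * 0.8 / 22101
Se = 0.025567 m
Convert to mm: Se = 0.025567 * 1000 = 25.567 mm


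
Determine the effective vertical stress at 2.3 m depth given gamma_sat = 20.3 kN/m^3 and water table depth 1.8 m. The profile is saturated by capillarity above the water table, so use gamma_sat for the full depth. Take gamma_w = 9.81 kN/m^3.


Total stress = gamma_sat * depth
sigma = 20.3 * 2.3 = 46.69 kPa
Pore water pressure u = gamma_w * (depth - d_wt)
u = 9.81 * (2.3 - 1.8) = 4.905 kPa
Effective stress = sigma - u
sigma' = 46.69 - 4.905 = 41.79 kPa


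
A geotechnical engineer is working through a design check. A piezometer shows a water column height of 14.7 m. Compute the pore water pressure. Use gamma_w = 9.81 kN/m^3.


Result: 144.21 kPa

Derivation:
Using u = gamma_w * h_w
u = 9.81 * 14.7
u = 144.21 kPa


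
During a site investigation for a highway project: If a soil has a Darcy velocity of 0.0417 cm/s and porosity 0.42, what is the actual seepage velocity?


Using v_s = v_d / n
v_s = 0.0417 / 0.42
v_s = 0.09929 cm/s


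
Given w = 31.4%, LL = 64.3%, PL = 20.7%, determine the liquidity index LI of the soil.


Result: 0.245

Derivation:
First compute the plasticity index:
PI = LL - PL = 64.3 - 20.7 = 43.6
Then compute the liquidity index:
LI = (w - PL) / PI
LI = (31.4 - 20.7) / 43.6
LI = 0.245


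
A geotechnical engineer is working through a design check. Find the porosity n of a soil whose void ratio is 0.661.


Using the relation n = e / (1 + e)
n = 0.661 / (1 + 0.661)
n = 0.661 / 1.661
n = 0.398


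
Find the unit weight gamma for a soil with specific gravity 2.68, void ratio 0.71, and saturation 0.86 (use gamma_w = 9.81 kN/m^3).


Result: 18.878 kN/m^3

Derivation:
Using gamma = gamma_w * (Gs + S*e) / (1 + e)
Numerator: Gs + S*e = 2.68 + 0.86*0.71 = 3.2906
Denominator: 1 + e = 1 + 0.71 = 1.71
gamma = 9.81 * 3.2906 / 1.71
gamma = 18.878 kN/m^3


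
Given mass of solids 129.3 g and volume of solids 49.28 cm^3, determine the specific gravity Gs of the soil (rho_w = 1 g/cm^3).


Using Gs = m_s / (V_s * rho_w)
Since rho_w = 1 g/cm^3:
Gs = 129.3 / 49.28
Gs = 2.624


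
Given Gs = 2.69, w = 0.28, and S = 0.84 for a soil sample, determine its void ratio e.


Using the relation e = Gs * w / S
e = 2.69 * 0.28 / 0.84
e = 0.8967


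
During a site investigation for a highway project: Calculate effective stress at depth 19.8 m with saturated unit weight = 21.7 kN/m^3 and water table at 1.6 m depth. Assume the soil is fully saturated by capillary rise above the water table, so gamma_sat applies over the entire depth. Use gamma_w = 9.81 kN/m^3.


Total stress = gamma_sat * depth
sigma = 21.7 * 19.8 = 429.66 kPa
Pore water pressure u = gamma_w * (depth - d_wt)
u = 9.81 * (19.8 - 1.6) = 178.542 kPa
Effective stress = sigma - u
sigma' = 429.66 - 178.542 = 251.12 kPa


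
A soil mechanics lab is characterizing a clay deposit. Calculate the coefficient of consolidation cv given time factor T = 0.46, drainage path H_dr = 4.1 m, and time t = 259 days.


Result: 0.02986 m^2/day

Derivation:
Using cv = T * H_dr^2 / t
H_dr^2 = 4.1^2 = 16.81
cv = 0.46 * 16.81 / 259
cv = 0.02986 m^2/day


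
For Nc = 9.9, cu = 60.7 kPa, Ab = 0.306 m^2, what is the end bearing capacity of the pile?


Using Qb = Nc * cu * Ab
Qb = 9.9 * 60.7 * 0.306
Qb = 183.88 kN


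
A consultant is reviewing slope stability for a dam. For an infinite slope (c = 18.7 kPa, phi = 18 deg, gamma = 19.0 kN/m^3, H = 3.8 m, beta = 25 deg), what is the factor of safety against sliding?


Result: 1.373

Derivation:
Using Fs = c / (gamma*H*sin(beta)*cos(beta)) + tan(phi)/tan(beta)
Cohesion contribution = 18.7 / (19.0*3.8*sin(25)*cos(25))
Cohesion contribution = 0.676208
Friction contribution = tan(18)/tan(25) = 0.696793
Fs = 0.676208 + 0.696793
Fs = 1.373


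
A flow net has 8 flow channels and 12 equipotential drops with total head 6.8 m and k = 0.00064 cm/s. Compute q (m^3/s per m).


Result: 2.901e-05 m^3/s per m

Derivation:
Convert k to m/s for unit consistency with H:
k = 0.00064 cm/s = 0.00064 / 100 m/s = 6.4e-06 m/s
Using q = k * H * Nf / Nd
Nf / Nd = 8 / 12 = 0.6667
q = 6.4e-06 * 6.8 * 0.6667
q = 2.901e-05 m^3/s per m


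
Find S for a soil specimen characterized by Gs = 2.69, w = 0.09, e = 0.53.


Using S = Gs * w / e
S = 2.69 * 0.09 / 0.53
S = 0.4568


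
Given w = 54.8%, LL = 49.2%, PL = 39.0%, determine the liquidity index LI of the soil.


Result: 1.549

Derivation:
First compute the plasticity index:
PI = LL - PL = 49.2 - 39.0 = 10.2
Then compute the liquidity index:
LI = (w - PL) / PI
LI = (54.8 - 39.0) / 10.2
LI = 1.549


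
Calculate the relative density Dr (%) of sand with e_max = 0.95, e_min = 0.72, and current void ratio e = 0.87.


Using Dr = (e_max - e) / (e_max - e_min) * 100
e_max - e = 0.95 - 0.87 = 0.08
e_max - e_min = 0.95 - 0.72 = 0.23
Dr = 0.08 / 0.23 * 100
Dr = 34.78 %


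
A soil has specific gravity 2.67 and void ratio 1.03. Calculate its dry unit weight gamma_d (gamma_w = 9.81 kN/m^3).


Result: 12.903 kN/m^3

Derivation:
Using gamma_d = Gs * gamma_w / (1 + e)
gamma_d = 2.67 * 9.81 / (1 + 1.03)
gamma_d = 2.67 * 9.81 / 2.03
gamma_d = 12.903 kN/m^3


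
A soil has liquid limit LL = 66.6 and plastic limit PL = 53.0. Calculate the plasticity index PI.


Using PI = LL - PL
PI = 66.6 - 53.0
PI = 13.6


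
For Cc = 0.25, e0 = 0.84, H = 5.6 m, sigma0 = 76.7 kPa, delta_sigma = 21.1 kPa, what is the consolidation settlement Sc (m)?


Result: 0.0803 m

Derivation:
Using Sc = Cc * H / (1 + e0) * log10((sigma0 + delta_sigma) / sigma0)
Stress ratio = (76.7 + 21.1) / 76.7 = 1.2751
log10(1.2751) = 0.105543
Cc * H / (1 + e0) = 0.25 * 5.6 / (1 + 0.84) = 0.76087
Sc = 0.76087 * 0.105543
Sc = 0.0803 m


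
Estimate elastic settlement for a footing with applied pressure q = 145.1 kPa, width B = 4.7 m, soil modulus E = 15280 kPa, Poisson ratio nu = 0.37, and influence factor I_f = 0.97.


Result: 37.366 mm

Derivation:
Using Se = q * B * (1 - nu^2) * I_f / E
1 - nu^2 = 1 - 0.37^2 = 0.8631
Se = 145.1 * 4.7 * 0.8631 * 0.97 / 15280
Se = 0.037366 m
Convert to mm: Se = 0.037366 * 1000 = 37.366 mm


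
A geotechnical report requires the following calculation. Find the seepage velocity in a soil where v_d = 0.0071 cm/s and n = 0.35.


Result: 0.02029 cm/s

Derivation:
Using v_s = v_d / n
v_s = 0.0071 / 0.35
v_s = 0.02029 cm/s


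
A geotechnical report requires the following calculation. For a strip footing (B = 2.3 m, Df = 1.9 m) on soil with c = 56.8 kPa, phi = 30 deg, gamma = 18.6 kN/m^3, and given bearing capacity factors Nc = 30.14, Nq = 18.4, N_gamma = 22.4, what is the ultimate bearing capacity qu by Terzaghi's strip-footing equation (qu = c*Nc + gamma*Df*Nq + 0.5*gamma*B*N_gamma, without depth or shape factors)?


Compute qu = c*Nc + gamma*Df*Nq + 0.5*gamma*B*N_gamma
Term 1: 56.8 * 30.14 = 1711.952
Term 2: 18.6 * 1.9 * 18.4 = 650.256
Term 3: 0.5 * 18.6 * 2.3 * 22.4 = 479.136
qu = 1711.952 + 650.256 + 479.136
qu = 2841.34 kPa


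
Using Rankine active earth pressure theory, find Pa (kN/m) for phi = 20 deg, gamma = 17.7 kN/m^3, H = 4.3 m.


Compute active earth pressure coefficient:
Ka = tan^2(45 - phi/2) = tan^2(35.0) = 0.490291
Compute active force:
Pa = 0.5 * Ka * gamma * H^2
Pa = 0.5 * 0.490291 * 17.7 * 4.3^2
Pa = 80.23 kN/m


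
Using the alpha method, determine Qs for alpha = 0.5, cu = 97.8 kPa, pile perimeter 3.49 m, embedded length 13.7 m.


Using Qs = alpha * cu * perimeter * L
Qs = 0.5 * 97.8 * 3.49 * 13.7
Qs = 2338.06 kN


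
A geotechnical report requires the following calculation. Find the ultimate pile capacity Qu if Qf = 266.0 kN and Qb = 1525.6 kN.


Result: 1791.6 kN

Derivation:
Using Qu = Qf + Qb
Qu = 266.0 + 1525.6
Qu = 1791.6 kN


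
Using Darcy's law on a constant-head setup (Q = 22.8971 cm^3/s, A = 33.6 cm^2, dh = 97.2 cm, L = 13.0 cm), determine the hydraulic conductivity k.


Compute hydraulic gradient:
i = dh / L = 97.2 / 13.0 = 7.47692
Then apply Darcy's law:
k = Q / (A * i)
k = 22.8971 / (33.6 * 7.47692)
k = 22.8971 / 251.225
k = 0.091142 cm/s


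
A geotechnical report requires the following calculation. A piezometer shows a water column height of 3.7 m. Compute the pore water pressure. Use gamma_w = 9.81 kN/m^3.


Using u = gamma_w * h_w
u = 9.81 * 3.7
u = 36.3 kPa


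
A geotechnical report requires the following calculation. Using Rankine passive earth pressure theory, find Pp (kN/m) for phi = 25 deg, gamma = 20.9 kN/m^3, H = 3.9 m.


Compute passive earth pressure coefficient:
Kp = tan^2(45 + phi/2) = tan^2(57.5) = 2.463913
Compute passive force:
Pp = 0.5 * Kp * gamma * H^2
Pp = 0.5 * 2.463913 * 20.9 * 3.9^2
Pp = 391.63 kN/m


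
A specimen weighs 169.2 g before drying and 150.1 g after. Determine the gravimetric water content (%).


Using w = (m_wet - m_dry) / m_dry * 100
m_wet - m_dry = 169.2 - 150.1 = 19.1 g
w = 19.1 / 150.1 * 100
w = 12.72 %


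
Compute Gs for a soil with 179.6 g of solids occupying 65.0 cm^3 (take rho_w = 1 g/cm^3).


Result: 2.763

Derivation:
Using Gs = m_s / (V_s * rho_w)
Since rho_w = 1 g/cm^3:
Gs = 179.6 / 65.0
Gs = 2.763


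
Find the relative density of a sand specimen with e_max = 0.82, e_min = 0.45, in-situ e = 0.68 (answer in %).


Using Dr = (e_max - e) / (e_max - e_min) * 100
e_max - e = 0.82 - 0.68 = 0.14
e_max - e_min = 0.82 - 0.45 = 0.37
Dr = 0.14 / 0.37 * 100
Dr = 37.84 %


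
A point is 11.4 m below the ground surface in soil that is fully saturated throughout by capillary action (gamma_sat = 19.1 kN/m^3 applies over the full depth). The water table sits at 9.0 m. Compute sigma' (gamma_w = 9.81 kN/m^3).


Result: 194.2 kPa

Derivation:
Total stress = gamma_sat * depth
sigma = 19.1 * 11.4 = 217.74 kPa
Pore water pressure u = gamma_w * (depth - d_wt)
u = 9.81 * (11.4 - 9.0) = 23.544 kPa
Effective stress = sigma - u
sigma' = 217.74 - 23.544 = 194.2 kPa


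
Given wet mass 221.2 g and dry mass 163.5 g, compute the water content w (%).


Result: 35.29 %

Derivation:
Using w = (m_wet - m_dry) / m_dry * 100
m_wet - m_dry = 221.2 - 163.5 = 57.7 g
w = 57.7 / 163.5 * 100
w = 35.29 %


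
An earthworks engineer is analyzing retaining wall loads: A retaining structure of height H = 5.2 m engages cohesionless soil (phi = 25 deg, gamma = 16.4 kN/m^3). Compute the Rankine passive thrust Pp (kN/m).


Result: 546.32 kN/m

Derivation:
Compute passive earth pressure coefficient:
Kp = tan^2(45 + phi/2) = tan^2(57.5) = 2.463913
Compute passive force:
Pp = 0.5 * Kp * gamma * H^2
Pp = 0.5 * 2.463913 * 16.4 * 5.2^2
Pp = 546.32 kN/m


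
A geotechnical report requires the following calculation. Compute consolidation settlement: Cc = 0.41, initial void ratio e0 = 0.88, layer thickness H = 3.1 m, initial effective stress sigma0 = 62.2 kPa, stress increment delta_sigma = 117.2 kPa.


Result: 0.311 m

Derivation:
Using Sc = Cc * H / (1 + e0) * log10((sigma0 + delta_sigma) / sigma0)
Stress ratio = (62.2 + 117.2) / 62.2 = 2.88424
log10(2.88424) = 0.460032
Cc * H / (1 + e0) = 0.41 * 3.1 / (1 + 0.88) = 0.676064
Sc = 0.676064 * 0.460032
Sc = 0.311 m


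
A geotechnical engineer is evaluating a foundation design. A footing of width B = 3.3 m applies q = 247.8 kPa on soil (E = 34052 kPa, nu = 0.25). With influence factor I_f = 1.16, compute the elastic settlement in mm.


Using Se = q * B * (1 - nu^2) * I_f / E
1 - nu^2 = 1 - 0.25^2 = 0.9375
Se = 247.8 * 3.3 * 0.9375 * 1.16 / 34052
Se = 0.026116 m
Convert to mm: Se = 0.026116 * 1000 = 26.116 mm


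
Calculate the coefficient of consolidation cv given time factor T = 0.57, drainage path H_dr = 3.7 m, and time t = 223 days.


Using cv = T * H_dr^2 / t
H_dr^2 = 3.7^2 = 13.69
cv = 0.57 * 13.69 / 223
cv = 0.03499 m^2/day


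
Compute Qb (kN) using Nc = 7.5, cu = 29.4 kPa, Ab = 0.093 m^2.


Using Qb = Nc * cu * Ab
Qb = 7.5 * 29.4 * 0.093
Qb = 20.51 kN


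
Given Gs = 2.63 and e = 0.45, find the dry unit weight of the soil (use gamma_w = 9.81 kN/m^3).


Using gamma_d = Gs * gamma_w / (1 + e)
gamma_d = 2.63 * 9.81 / (1 + 0.45)
gamma_d = 2.63 * 9.81 / 1.45
gamma_d = 17.793 kN/m^3


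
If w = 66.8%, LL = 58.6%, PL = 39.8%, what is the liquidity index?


First compute the plasticity index:
PI = LL - PL = 58.6 - 39.8 = 18.8
Then compute the liquidity index:
LI = (w - PL) / PI
LI = (66.8 - 39.8) / 18.8
LI = 1.436


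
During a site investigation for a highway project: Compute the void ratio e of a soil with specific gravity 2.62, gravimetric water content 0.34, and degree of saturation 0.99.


Using the relation e = Gs * w / S
e = 2.62 * 0.34 / 0.99
e = 0.8998


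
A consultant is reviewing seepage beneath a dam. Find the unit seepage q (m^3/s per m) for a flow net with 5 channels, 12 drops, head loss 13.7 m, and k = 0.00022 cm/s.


Result: 1.256e-05 m^3/s per m

Derivation:
Convert k to m/s for unit consistency with H:
k = 0.00022 cm/s = 0.00022 / 100 m/s = 2.2e-06 m/s
Using q = k * H * Nf / Nd
Nf / Nd = 5 / 12 = 0.4167
q = 2.2e-06 * 13.7 * 0.4167
q = 1.256e-05 m^3/s per m


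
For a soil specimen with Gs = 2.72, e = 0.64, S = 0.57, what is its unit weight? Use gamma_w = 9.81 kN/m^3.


Using gamma = gamma_w * (Gs + S*e) / (1 + e)
Numerator: Gs + S*e = 2.72 + 0.57*0.64 = 3.0848
Denominator: 1 + e = 1 + 0.64 = 1.64
gamma = 9.81 * 3.0848 / 1.64
gamma = 18.452 kN/m^3


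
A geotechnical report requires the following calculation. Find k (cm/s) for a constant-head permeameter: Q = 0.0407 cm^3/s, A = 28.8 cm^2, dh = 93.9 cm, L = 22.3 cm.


Compute hydraulic gradient:
i = dh / L = 93.9 / 22.3 = 4.21076
Then apply Darcy's law:
k = Q / (A * i)
k = 0.0407 / (28.8 * 4.21076)
k = 0.0407 / 121.27
k = 0.000336 cm/s


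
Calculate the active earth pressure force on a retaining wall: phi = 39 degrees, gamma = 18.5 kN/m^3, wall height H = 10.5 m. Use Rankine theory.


Compute active earth pressure coefficient:
Ka = tan^2(45 - phi/2) = tan^2(25.5) = 0.227506
Compute active force:
Pa = 0.5 * Ka * gamma * H^2
Pa = 0.5 * 0.227506 * 18.5 * 10.5^2
Pa = 232.01 kN/m


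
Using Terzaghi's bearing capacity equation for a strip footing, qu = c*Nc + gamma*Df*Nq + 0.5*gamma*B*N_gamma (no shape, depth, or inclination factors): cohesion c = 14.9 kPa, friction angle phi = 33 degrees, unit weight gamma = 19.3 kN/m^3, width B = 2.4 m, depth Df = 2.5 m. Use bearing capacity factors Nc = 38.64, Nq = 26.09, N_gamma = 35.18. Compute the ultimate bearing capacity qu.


Compute qu = c*Nc + gamma*Df*Nq + 0.5*gamma*B*N_gamma
Term 1: 14.9 * 38.64 = 575.736
Term 2: 19.3 * 2.5 * 26.09 = 1258.8425
Term 3: 0.5 * 19.3 * 2.4 * 35.18 = 814.7688
qu = 575.736 + 1258.8425 + 814.7688
qu = 2649.35 kPa


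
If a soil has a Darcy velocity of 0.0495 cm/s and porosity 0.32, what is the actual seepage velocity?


Using v_s = v_d / n
v_s = 0.0495 / 0.32
v_s = 0.15469 cm/s


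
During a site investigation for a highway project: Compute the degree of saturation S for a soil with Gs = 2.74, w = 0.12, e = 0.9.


Using S = Gs * w / e
S = 2.74 * 0.12 / 0.9
S = 0.3653


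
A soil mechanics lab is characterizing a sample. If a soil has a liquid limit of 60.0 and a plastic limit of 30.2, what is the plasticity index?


Result: 29.8

Derivation:
Using PI = LL - PL
PI = 60.0 - 30.2
PI = 29.8


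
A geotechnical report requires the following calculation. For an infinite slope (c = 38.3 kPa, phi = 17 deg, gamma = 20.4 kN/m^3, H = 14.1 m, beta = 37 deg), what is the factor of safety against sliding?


Using Fs = c / (gamma*H*sin(beta)*cos(beta)) + tan(phi)/tan(beta)
Cohesion contribution = 38.3 / (20.4*14.1*sin(37)*cos(37))
Cohesion contribution = 0.277037
Friction contribution = tan(17)/tan(37) = 0.405718
Fs = 0.277037 + 0.405718
Fs = 0.683


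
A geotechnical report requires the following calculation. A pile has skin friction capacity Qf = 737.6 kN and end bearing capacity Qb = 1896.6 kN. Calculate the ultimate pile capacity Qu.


Using Qu = Qf + Qb
Qu = 737.6 + 1896.6
Qu = 2634.2 kN


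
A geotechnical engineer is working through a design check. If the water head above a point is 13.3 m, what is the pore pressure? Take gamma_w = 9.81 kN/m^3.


Using u = gamma_w * h_w
u = 9.81 * 13.3
u = 130.47 kPa


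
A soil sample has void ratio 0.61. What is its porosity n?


Using the relation n = e / (1 + e)
n = 0.61 / (1 + 0.61)
n = 0.61 / 1.61
n = 0.3789


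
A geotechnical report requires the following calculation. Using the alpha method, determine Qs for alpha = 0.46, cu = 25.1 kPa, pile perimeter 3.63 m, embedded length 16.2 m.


Result: 678.97 kN

Derivation:
Using Qs = alpha * cu * perimeter * L
Qs = 0.46 * 25.1 * 3.63 * 16.2
Qs = 678.97 kN


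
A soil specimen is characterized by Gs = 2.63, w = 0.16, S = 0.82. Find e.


Using the relation e = Gs * w / S
e = 2.63 * 0.16 / 0.82
e = 0.5132


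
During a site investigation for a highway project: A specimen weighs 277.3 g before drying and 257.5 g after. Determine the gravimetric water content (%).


Result: 7.69 %

Derivation:
Using w = (m_wet - m_dry) / m_dry * 100
m_wet - m_dry = 277.3 - 257.5 = 19.8 g
w = 19.8 / 257.5 * 100
w = 7.69 %


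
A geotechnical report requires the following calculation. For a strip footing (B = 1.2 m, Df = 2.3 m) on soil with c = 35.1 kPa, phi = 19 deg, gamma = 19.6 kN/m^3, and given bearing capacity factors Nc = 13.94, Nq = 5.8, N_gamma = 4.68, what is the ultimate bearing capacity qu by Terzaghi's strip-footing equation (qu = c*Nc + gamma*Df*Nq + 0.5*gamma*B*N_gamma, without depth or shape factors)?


Compute qu = c*Nc + gamma*Df*Nq + 0.5*gamma*B*N_gamma
Term 1: 35.1 * 13.94 = 489.294
Term 2: 19.6 * 2.3 * 5.8 = 261.464
Term 3: 0.5 * 19.6 * 1.2 * 4.68 = 55.0368
qu = 489.294 + 261.464 + 55.0368
qu = 805.79 kPa


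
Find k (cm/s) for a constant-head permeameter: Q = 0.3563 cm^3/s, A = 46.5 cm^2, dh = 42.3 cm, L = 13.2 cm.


Compute hydraulic gradient:
i = dh / L = 42.3 / 13.2 = 3.20455
Then apply Darcy's law:
k = Q / (A * i)
k = 0.3563 / (46.5 * 3.20455)
k = 0.3563 / 149.011
k = 0.002391 cm/s


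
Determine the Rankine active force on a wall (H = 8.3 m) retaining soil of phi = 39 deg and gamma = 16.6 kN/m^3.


Result: 130.08 kN/m

Derivation:
Compute active earth pressure coefficient:
Ka = tan^2(45 - phi/2) = tan^2(25.5) = 0.227506
Compute active force:
Pa = 0.5 * Ka * gamma * H^2
Pa = 0.5 * 0.227506 * 16.6 * 8.3^2
Pa = 130.08 kN/m


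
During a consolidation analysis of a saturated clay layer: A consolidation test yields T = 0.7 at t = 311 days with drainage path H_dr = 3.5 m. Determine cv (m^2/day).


Result: 0.02757 m^2/day

Derivation:
Using cv = T * H_dr^2 / t
H_dr^2 = 3.5^2 = 12.25
cv = 0.7 * 12.25 / 311
cv = 0.02757 m^2/day


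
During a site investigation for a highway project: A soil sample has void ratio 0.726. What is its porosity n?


Result: 0.4206

Derivation:
Using the relation n = e / (1 + e)
n = 0.726 / (1 + 0.726)
n = 0.726 / 1.726
n = 0.4206


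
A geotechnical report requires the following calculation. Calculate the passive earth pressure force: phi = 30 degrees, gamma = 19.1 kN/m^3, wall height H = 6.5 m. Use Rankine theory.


Result: 1210.46 kN/m

Derivation:
Compute passive earth pressure coefficient:
Kp = tan^2(45 + phi/2) = tan^2(60.0) = 3
Compute passive force:
Pp = 0.5 * Kp * gamma * H^2
Pp = 0.5 * 3 * 19.1 * 6.5^2
Pp = 1210.46 kN/m


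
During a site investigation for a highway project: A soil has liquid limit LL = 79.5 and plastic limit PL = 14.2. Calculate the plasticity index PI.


Using PI = LL - PL
PI = 79.5 - 14.2
PI = 65.3


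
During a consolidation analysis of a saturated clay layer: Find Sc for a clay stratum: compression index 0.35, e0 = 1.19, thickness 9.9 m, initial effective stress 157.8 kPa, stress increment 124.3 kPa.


Result: 0.3992 m

Derivation:
Using Sc = Cc * H / (1 + e0) * log10((sigma0 + delta_sigma) / sigma0)
Stress ratio = (157.8 + 124.3) / 157.8 = 1.78771
log10(1.78771) = 0.252296
Cc * H / (1 + e0) = 0.35 * 9.9 / (1 + 1.19) = 1.58219
Sc = 1.58219 * 0.252296
Sc = 0.3992 m


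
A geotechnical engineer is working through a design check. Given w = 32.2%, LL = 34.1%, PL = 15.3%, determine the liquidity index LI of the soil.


First compute the plasticity index:
PI = LL - PL = 34.1 - 15.3 = 18.8
Then compute the liquidity index:
LI = (w - PL) / PI
LI = (32.2 - 15.3) / 18.8
LI = 0.899


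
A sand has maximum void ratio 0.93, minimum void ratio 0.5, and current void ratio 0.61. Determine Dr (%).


Using Dr = (e_max - e) / (e_max - e_min) * 100
e_max - e = 0.93 - 0.61 = 0.32
e_max - e_min = 0.93 - 0.5 = 0.43
Dr = 0.32 / 0.43 * 100
Dr = 74.42 %


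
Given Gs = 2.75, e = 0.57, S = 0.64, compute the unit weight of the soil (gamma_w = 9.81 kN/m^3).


Using gamma = gamma_w * (Gs + S*e) / (1 + e)
Numerator: Gs + S*e = 2.75 + 0.64*0.57 = 3.1148
Denominator: 1 + e = 1 + 0.57 = 1.57
gamma = 9.81 * 3.1148 / 1.57
gamma = 19.463 kN/m^3


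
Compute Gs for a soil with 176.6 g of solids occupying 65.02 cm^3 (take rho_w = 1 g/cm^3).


Using Gs = m_s / (V_s * rho_w)
Since rho_w = 1 g/cm^3:
Gs = 176.6 / 65.02
Gs = 2.716


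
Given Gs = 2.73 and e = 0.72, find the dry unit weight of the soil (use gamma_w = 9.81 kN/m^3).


Using gamma_d = Gs * gamma_w / (1 + e)
gamma_d = 2.73 * 9.81 / (1 + 0.72)
gamma_d = 2.73 * 9.81 / 1.72
gamma_d = 15.571 kN/m^3
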